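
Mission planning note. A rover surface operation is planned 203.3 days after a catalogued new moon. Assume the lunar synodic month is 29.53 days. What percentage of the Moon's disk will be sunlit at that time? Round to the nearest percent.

13%

203.3/29.53 = 6.885 lunations, so 6 complete cycles and 26.12 d into the next.
Phase angle: θ = 360°·(26.12 d)/(29.53 d) = 318.4°.
Illuminated fraction = (1 − cos 318.4°)/2 = (1 − 0.748)/2 ≈ 0.126, so 13%.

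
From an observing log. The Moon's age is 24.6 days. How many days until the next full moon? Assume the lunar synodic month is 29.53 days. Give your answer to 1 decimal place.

Full moon is 0.5 of the way through the cycle: age 0.5 × 29.53 = 14.765 d.
This lunation's full moon (14.765 d) has passed, so add one period: 44.295 − 24.6 = 19.695 days.

19.7 days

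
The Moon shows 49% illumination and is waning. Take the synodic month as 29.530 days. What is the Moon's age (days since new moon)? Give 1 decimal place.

Invert f = (1 − cos θ)/2 to get cos θ = 1 − 2(0.49) = 0.020, hence θ₀ = arccos 0.020 = 88.9°.
Since the Moon is past full (waning), take the reflex angle: θ = 360° − 88.9° = 271.1°.
That fraction of the synodic month is 271.1/360 × 29.530 d ≈ 22.24 d.

22.2 days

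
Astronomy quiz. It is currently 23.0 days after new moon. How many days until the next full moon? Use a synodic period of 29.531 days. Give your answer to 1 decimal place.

Full moon is 0.5 of the way through the cycle: age 0.5 × 29.531 = 14.765 d.
Already past this cycle's full moon; the next is at 14.765 + 29.531 = 44.296 d, so 44.296 − 23.0 = 21.296 days.

21.3 days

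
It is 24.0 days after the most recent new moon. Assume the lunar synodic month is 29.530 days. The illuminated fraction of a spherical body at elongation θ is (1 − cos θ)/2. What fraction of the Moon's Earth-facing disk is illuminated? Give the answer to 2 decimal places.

0.31

The Moon has covered 24.0/29.530 of its cycle, so θ ≈ 360° × 24.0/29.530 = 292.6°.
With cos θ = 0.384, the lit fraction is (1 − 0.384)/2 ≈ 0.308.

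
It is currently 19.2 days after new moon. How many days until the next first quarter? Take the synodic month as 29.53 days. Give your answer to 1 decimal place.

First quarter is 0.25 of the way through the cycle: age 0.25 × 29.53 = 7.383 d.
Already past this cycle's first quarter; the next is at 7.383 + 29.53 = 36.913 d, so 36.913 − 19.2 = 17.713 days.

17.7 days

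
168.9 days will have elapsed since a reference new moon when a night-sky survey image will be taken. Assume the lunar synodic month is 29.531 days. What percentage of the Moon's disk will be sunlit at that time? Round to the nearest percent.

168.9/29.531 = 5.719 lunations, so 5 complete cycles and 21.25 d into the next.
The Moon has covered 21.25/29.531 of its cycle, so θ ≈ 360° × 21.25/29.531 = 259.0°.
With cos θ = (-0.191), the lit fraction is (1 − (-0.191))/2 ≈ 0.595, so 60%.

60%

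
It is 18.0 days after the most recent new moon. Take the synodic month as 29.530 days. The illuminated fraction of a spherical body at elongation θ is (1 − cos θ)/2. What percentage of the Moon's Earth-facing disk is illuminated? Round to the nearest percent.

Phase angle: θ = 360°·(18.0 d)/(29.530 d) = 219.4°.
With cos θ = (-0.772), the lit fraction is (1 − (-0.772))/2 ≈ 0.886, so 89%.

89%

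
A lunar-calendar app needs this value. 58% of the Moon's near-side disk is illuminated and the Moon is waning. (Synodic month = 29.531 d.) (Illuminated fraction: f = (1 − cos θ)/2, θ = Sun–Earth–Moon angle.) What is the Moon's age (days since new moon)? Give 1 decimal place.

Invert f = (1 − cos θ)/2 to get cos θ = 1 − 2(0.58) = -0.160, hence θ₀ = arccos -0.160 = 99.2°.
Waning ⇒ past full, so θ = 360° − 99.2° = 260.8°.
At 360°/29.531 d per day, 260.8° corresponds to 21.39 days.

21.4 days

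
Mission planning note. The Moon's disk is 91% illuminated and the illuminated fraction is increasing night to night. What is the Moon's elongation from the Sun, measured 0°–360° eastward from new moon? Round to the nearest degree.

From f = (1 − cos θ)/2: cos θ = 1 − 2×0.91 = -0.820; arccos → 145.1°.
Waxing ⇒ before full, so θ = 145.1°.

145°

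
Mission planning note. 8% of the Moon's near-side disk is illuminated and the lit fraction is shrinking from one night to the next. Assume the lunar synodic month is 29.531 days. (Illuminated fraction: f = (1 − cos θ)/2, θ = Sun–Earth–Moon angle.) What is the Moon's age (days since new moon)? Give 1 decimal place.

26.8 days

From f = (1 − cos θ)/2: cos θ = 1 − 2×0.08 = 0.840; arccos → 32.9°.
Since the Moon is past full (waning), take the reflex angle: θ = 360° − 32.9° = 327.1°.
At 360°/29.531 d per day, 327.1° corresponds to 26.84 days.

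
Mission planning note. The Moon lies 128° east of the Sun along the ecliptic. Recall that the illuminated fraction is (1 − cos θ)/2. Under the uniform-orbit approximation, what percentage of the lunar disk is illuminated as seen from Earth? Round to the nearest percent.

cos 128° = (-0.616), so f = (1 − (-0.616))/2 = 0.808, i.e. 81%.

81%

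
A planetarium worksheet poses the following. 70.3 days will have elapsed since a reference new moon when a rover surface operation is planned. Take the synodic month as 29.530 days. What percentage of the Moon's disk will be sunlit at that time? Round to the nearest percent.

87%

Reduce mod P: 70.3 − 2×29.530 = 11.24 d into the current lunation.
Elongation θ = 360° × 11.24/29.530 ≈ 137.0°.
cos 137.0° = (-0.732), so f = (1 − (-0.732))/2 = 0.866, so 87%.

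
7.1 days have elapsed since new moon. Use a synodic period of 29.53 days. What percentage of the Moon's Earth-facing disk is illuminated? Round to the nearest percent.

47%

Phase angle: θ = 360°·(7.1 d)/(29.53 d) = 86.6°.
cos 86.6° = 0.060, so f = (1 − 0.060)/2 = 0.470, so 47%.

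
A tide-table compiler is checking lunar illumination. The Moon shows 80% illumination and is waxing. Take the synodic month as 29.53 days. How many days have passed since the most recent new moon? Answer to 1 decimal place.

10.4 days

Invert f = (1 − cos θ)/2 to get cos θ = 1 − 2(0.80) = -0.600, hence θ₀ = arccos -0.600 = 126.9°.
The Moon is waxing (0°–180°), so θ = 126.9° directly.
That fraction of the synodic month is 126.9/360 × 29.53 d ≈ 10.41 d.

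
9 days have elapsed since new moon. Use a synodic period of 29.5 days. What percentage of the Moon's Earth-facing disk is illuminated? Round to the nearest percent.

The Moon has covered 9/29.5 of its cycle, so θ ≈ 360° × 9/29.5 = 109.8°.
With cos θ = (-0.339), the lit fraction is (1 − (-0.339))/2 ≈ 0.670, so 67%.

67%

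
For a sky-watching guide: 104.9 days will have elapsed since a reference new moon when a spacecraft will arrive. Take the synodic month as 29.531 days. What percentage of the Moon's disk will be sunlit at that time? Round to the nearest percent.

104.9 d spans 3 complete synodic months (3 × 29.531 = 88.59 d) plus 16.31 d.
Elongation θ = 360° × 16.31/29.531 ≈ 198.8°.
With cos θ = (-0.947), the lit fraction is (1 − (-0.947))/2 ≈ 0.973, so 97%.

97%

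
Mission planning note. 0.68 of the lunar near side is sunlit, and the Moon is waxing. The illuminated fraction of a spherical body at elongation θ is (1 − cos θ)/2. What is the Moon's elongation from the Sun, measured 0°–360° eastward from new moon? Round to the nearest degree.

111°

From f = (1 − cos θ)/2: cos θ = 1 − 2×0.68 = -0.360; arccos → 111.1°.
The Moon is waxing (0°–180°), so θ = 111.1° directly.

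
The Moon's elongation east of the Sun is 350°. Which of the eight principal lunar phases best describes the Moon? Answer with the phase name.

The new moon sector spans roughly -22°–22°; 350° falls inside it.

new moon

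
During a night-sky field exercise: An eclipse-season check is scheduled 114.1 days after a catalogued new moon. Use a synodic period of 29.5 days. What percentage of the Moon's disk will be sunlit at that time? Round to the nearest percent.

16%

114.1/29.5 = 3.868 lunations, so 3 complete cycles and 25.60 d into the next.
Phase angle: θ = 360°·(25.60 d)/(29.5 d) = 312.4°.
Illuminated fraction = (1 − cos 312.4°)/2 = (1 − 0.674)/2 ≈ 0.163, so 16%.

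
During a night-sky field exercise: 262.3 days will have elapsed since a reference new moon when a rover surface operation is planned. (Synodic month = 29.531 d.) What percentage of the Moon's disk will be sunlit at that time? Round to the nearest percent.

262.3/29.531 = 8.882 lunations, so 8 complete cycles and 26.05 d into the next.
Phase angle: θ = 360°·(26.05 d)/(29.531 d) = 317.6°.
cos 317.6° = 0.738, so f = (1 − 0.738)/2 = 0.131, so 13%.

13%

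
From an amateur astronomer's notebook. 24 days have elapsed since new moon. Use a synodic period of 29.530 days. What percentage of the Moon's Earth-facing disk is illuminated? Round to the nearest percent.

The Moon has covered 24/29.530 of its cycle, so θ ≈ 360° × 24/29.530 = 292.6°.
cos 292.6° = 0.384, so f = (1 − 0.384)/2 = 0.308, so 31%.

31%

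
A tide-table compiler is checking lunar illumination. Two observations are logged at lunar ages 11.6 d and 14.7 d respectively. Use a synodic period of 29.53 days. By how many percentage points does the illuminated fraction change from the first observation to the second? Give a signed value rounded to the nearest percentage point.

θ₁ = 360° × 11.6/29.53 = 141.4°, f₁ = (1 − cos θ₁)/2 = 0.891.
θ₂ = 360° × 14.7/29.53 = 179.2°, f₂ = (1 − cos θ₂)/2 = 1.000.
Change = f₂ − f₁ = +0.109 → +11 percentage points.

+11 pp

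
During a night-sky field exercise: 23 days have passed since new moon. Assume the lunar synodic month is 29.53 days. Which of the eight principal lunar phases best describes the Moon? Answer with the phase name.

last quarter

At 23/29.53 of the cycle, θ ≈ 280° — the last quarter range.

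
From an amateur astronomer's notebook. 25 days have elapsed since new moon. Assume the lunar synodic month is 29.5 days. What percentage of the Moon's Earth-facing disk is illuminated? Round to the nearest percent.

The Moon has covered 25/29.5 of its cycle, so θ ≈ 360° × 25/29.5 = 305.1°.
Illuminated fraction = (1 − cos 305.1°)/2 = (1 − 0.575)/2 ≈ 0.213, so 21%.

21%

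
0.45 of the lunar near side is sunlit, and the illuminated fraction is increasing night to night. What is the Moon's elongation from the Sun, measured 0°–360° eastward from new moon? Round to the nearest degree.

84°

cos θ = 1 − 2f = 0.100, giving a principal value of 84.3°.
The Moon is waxing (0°–180°), so θ = 84.3° directly.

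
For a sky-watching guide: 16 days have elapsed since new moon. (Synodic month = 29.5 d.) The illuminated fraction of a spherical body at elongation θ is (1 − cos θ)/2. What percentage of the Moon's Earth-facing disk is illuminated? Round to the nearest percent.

The Moon has covered 16/29.5 of its cycle, so θ ≈ 360° × 16/29.5 = 195.3°.
With cos θ = (-0.965), the lit fraction is (1 − (-0.965))/2 ≈ 0.982, so 98%.

98%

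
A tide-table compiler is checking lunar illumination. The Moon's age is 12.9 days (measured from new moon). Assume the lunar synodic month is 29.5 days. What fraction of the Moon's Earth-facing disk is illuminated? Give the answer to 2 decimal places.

0.96

Phase angle: θ = 360°·(12.9 d)/(29.5 d) = 157.4°.
Illuminated fraction = (1 − cos 157.4°)/2 = (1 − (-0.923))/2 ≈ 0.962.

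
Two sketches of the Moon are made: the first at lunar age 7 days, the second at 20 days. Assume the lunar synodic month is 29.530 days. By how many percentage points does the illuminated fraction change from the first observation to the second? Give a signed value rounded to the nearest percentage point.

+26 pp

First observation: θ = 360°·7/29.530 = 85.3°, so f = 0.459.
Second observation: θ = 243.8°, f = 0.721.
Δf = 0.721 − 0.459 = +0.261, i.e. +26 pp.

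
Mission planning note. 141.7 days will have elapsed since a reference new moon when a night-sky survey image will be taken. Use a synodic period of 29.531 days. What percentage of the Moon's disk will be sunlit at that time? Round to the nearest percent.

35%

141.7/29.531 = 4.798 lunations, so 4 complete cycles and 23.58 d into the next.
The Moon has covered 23.58/29.531 of its cycle, so θ ≈ 360° × 23.58/29.531 = 287.4°.
With cos θ = 0.299, the lit fraction is (1 − 0.299)/2 ≈ 0.350, so 35%.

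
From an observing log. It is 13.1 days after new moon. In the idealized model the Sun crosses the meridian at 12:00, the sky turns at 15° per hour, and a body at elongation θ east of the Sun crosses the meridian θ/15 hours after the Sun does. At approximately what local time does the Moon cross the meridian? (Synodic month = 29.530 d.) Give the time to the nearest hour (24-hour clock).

23:00

Phase angle: θ = 360°·(13.1 d)/(29.530 d) = 159.7°.
The Moon trails the Sun by θ/15 = 159.7/15 ≈ 10.65 hours.
12:00 + 10.65 h ≈ 22:39 → 23:00 to the nearest hour.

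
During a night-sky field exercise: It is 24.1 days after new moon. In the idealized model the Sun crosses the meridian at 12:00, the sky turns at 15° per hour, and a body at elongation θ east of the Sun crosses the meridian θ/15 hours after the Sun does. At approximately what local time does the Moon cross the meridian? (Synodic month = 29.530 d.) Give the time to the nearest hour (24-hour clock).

Elongation θ = 360° × 24.1/29.530 ≈ 293.8°.
The Moon trails the Sun by θ/15 = 293.8/15 ≈ 19.59 hours.
12:00 + 19.59 h ≈ 07:35 → 08:00 to the nearest hour.

08:00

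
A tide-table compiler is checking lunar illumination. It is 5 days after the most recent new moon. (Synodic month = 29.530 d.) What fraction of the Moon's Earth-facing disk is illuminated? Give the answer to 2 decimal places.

0.26

The Moon has covered 5/29.530 of its cycle, so θ ≈ 360° × 5/29.530 = 61.0°.
Illuminated fraction = (1 − cos 61.0°)/2 = (1 − 0.485)/2 ≈ 0.257.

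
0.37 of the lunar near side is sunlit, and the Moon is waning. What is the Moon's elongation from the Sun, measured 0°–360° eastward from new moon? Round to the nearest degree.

cos θ = 1 − 2f = 0.260, giving a principal value of 74.9°.
A waning Moon lies in 180°–360°, so θ = 360° − 74.9° = 285.1°.

285°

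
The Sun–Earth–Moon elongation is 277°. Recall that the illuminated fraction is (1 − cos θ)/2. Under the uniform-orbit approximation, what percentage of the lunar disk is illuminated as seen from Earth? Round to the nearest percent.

Half-versine of 277°: (1 − 0.122)/2 = 0.439, i.e. 44%.

44%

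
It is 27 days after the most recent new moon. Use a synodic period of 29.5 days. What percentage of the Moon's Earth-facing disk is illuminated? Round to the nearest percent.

The Moon has covered 27/29.5 of its cycle, so θ ≈ 360° × 27/29.5 = 329.5°.
With cos θ = 0.862, the lit fraction is (1 − 0.862)/2 ≈ 0.069, so 7%.

7%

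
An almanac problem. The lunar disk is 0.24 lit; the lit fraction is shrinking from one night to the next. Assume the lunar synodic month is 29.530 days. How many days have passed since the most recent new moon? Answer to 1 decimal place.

24.7 days

cos θ = 1 − 2f = 0.520, giving a principal value of 58.7°.
A waning Moon lies in 180°–360°, so θ = 360° − 58.7° = 301.3°.
At 360°/29.530 d per day, 301.3° corresponds to 24.72 days.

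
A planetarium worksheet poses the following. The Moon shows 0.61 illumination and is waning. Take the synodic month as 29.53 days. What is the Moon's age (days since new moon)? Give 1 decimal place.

Invert f = (1 − cos θ)/2 to get cos θ = 1 − 2(0.61) = -0.220, hence θ₀ = arccos -0.220 = 102.7°.
Waning ⇒ past full, so θ = 360° − 102.7° = 257.3°.
That fraction of the synodic month is 257.3/360 × 29.53 d ≈ 21.11 d.

21.1 days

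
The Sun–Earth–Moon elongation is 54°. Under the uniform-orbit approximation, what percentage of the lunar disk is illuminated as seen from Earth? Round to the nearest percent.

Half-versine of 54°: (1 − 0.588)/2 = 0.206, i.e. 21%.

21%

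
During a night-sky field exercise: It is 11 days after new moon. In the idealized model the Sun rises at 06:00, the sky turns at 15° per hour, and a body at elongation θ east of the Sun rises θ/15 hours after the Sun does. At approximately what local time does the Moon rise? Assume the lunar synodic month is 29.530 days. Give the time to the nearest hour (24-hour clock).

The Moon has covered 11/29.530 of its cycle, so θ ≈ 360° × 11/29.530 = 134.1°.
At 15° of sky rotation per hour, 134.1° corresponds to a 8.94 h lag.
06:00 + 8.94 h ≈ 14:56 → 15:00 to the nearest hour.

15:00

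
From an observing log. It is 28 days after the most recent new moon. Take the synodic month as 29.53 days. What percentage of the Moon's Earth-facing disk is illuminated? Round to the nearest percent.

Elongation θ = 360° × 28/29.53 ≈ 341.3°.
With cos θ = 0.947, the lit fraction is (1 − 0.947)/2 ≈ 0.026, so 3%.

3%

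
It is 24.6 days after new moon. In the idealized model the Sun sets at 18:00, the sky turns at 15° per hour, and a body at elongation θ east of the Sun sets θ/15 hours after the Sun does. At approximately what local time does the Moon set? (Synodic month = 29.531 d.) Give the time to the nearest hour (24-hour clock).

The Moon has covered 24.6/29.531 of its cycle, so θ ≈ 360° × 24.6/29.531 = 299.9°.
At 15° of sky rotation per hour, 299.9° corresponds to a 19.99 h lag.
18:00 + 19.99 h ≈ 14:00 → 14:00 to the nearest hour.

14:00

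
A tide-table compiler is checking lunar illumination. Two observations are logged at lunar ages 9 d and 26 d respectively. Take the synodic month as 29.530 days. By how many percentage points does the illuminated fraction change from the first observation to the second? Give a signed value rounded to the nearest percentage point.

-53 pp

First observation: θ = 360°·9/29.530 = 109.7°, so f = 0.669.
Second observation: θ = 317.0°, f = 0.135.
Δf = 0.135 − 0.669 = -0.534, i.e. -53 pp.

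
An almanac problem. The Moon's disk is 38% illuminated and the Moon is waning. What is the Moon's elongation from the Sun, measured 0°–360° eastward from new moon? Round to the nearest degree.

Invert f = (1 − cos θ)/2 to get cos θ = 1 − 2(0.38) = 0.240, hence θ₀ = arccos 0.240 = 76.1°.
Waning ⇒ past full, so θ = 360° − 76.1° = 283.9°.

284°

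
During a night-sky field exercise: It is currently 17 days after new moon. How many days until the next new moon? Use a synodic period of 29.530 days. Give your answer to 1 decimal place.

The next new moon completes the synodic month: 29.530 − 17 = 12.530 days.

12.5 days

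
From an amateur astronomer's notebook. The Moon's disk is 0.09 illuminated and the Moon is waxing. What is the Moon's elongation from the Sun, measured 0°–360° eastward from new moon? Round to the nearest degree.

35°

cos θ = 1 − 2f = 0.820, giving a principal value of 34.9°.
Waxing ⇒ before full, so θ = 34.9°.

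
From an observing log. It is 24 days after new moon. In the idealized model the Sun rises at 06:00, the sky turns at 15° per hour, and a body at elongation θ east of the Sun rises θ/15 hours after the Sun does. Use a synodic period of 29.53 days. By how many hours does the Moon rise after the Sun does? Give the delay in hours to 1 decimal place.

The Moon has covered 24/29.53 of its cycle, so θ ≈ 360° × 24/29.53 = 292.6°.
At 15° of sky rotation per hour, 292.6° corresponds to a 19.51 h lag.
So the Moon rises 19.51 h after the Sun.

19.5 h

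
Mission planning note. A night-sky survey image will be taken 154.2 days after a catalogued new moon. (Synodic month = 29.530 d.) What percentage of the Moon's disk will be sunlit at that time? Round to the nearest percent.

154.2 d spans 5 complete synodic months (5 × 29.530 = 147.65 d) plus 6.55 d.
Elongation θ = 360° × 6.55/29.530 ≈ 79.9°.
Illuminated fraction = (1 − cos 79.9°)/2 = (1 − 0.176)/2 ≈ 0.412, so 41%.

41%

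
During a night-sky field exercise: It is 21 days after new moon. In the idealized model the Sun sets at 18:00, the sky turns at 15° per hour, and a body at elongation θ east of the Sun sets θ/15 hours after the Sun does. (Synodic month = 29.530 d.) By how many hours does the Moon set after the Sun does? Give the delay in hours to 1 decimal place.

17.1 h

Phase angle: θ = 360°·(21 d)/(29.530 d) = 256.0°.
Delay after the Sun = 256.0° / (15°/h) ≈ 17.07 h.
So the Moon sets 17.07 h after the Sun.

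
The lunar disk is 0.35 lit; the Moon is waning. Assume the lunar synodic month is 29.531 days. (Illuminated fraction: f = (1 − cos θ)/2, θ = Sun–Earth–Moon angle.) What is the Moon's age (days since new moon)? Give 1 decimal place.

23.6 days

From f = (1 − cos θ)/2: cos θ = 1 − 2×0.35 = 0.300; arccos → 72.5°.
A waning Moon lies in 180°–360°, so θ = 360° − 72.5° = 287.5°.
That fraction of the synodic month is 287.5/360 × 29.531 d ≈ 23.58 d.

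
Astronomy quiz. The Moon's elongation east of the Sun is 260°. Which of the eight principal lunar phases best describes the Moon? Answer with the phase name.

last quarter

260° lies in the last quarter sector of the 8-phase cycle.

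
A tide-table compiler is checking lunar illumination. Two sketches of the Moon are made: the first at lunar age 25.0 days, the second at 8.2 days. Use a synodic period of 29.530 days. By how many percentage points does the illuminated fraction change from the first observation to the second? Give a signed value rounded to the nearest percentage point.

First observation: θ = 360°·25.0/29.530 = 304.8°, so f = 0.215.
Second observation: θ = 100.0°, f = 0.587.
Δf = 0.587 − 0.215 = +0.372, i.e. +37 pp.

+37 percentage points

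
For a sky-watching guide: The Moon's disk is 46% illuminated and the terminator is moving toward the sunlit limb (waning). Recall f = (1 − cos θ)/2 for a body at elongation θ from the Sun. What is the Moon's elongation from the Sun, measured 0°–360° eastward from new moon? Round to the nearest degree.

275°

From f = (1 − cos θ)/2: cos θ = 1 − 2×0.46 = 0.080; arccos → 85.4°.
Waning ⇒ past full, so θ = 360° − 85.4° = 274.6°.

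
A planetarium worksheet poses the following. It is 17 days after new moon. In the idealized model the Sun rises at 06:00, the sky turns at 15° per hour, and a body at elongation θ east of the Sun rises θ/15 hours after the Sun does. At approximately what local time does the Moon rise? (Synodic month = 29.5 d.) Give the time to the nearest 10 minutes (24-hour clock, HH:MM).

19:50

The Moon has covered 17/29.5 of its cycle, so θ ≈ 360° × 17/29.5 = 207.5°.
The Moon trails the Sun by θ/15 = 207.5/15 ≈ 13.83 hours.
06:00 + 13.831 h ≈ 19:50 → 19:50 to the nearest ten minutes.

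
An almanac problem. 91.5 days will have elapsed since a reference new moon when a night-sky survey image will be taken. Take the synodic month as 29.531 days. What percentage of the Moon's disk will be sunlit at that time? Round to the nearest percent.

9%

Reduce mod P: 91.5 − 3×29.531 = 2.91 d into the current lunation.
Elongation θ = 360° × 2.91/29.531 ≈ 35.4°.
cos 35.4° = 0.815, so f = (1 − 0.815)/2 = 0.093, so 9%.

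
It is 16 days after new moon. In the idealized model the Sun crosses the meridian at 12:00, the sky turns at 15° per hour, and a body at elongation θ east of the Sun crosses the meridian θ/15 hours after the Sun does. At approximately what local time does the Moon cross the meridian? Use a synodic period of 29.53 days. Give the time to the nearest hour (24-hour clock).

The Moon has covered 16/29.53 of its cycle, so θ ≈ 360° × 16/29.53 = 195.1°.
The Moon trails the Sun by θ/15 = 195.1/15 ≈ 13.00 hours.
12:00 + 13.00 h ≈ 01:00 → 01:00 to the nearest hour.

01:00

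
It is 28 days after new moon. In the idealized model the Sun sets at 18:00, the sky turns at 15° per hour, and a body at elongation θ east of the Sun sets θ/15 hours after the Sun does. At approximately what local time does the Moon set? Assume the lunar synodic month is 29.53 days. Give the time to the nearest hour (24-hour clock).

17:00

The Moon has covered 28/29.53 of its cycle, so θ ≈ 360° × 28/29.53 = 341.3°.
The Moon trails the Sun by θ/15 = 341.3/15 ≈ 22.76 hours.
18:00 + 22.76 h ≈ 16:45 → 17:00 to the nearest hour.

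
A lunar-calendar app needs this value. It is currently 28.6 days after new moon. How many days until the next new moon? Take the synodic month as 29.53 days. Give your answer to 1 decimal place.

One full lunation from the last new moon is 29.53 d; remaining = 29.53 − 28.6 = 0.930 d.

0.9 days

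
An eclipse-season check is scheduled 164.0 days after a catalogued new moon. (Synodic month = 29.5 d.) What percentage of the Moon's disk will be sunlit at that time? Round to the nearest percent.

97%

164.0/29.5 = 5.559 lunations, so 5 complete cycles and 16.50 d into the next.
The Moon has covered 16.50/29.5 of its cycle, so θ ≈ 360° × 16.50/29.5 = 201.4°.
cos 201.4° = (-0.931), so f = (1 − (-0.931))/2 = 0.966, so 97%.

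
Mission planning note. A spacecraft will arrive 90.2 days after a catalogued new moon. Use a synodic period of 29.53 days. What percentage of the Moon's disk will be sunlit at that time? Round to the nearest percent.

3%

Reduce mod P: 90.2 − 3×29.53 = 1.61 d into the current lunation.
Phase angle: θ = 360°·(1.61 d)/(29.53 d) = 19.6°.
Illuminated fraction = (1 − cos 19.6°)/2 = (1 − 0.942)/2 ≈ 0.029, so 3%.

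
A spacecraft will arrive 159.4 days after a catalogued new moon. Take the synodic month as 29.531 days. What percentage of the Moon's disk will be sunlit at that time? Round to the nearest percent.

159.4 d spans 5 complete synodic months (5 × 29.531 = 147.66 d) plus 11.75 d.
Elongation θ = 360° × 11.75/29.531 ≈ 143.2°.
cos 143.2° = (-0.801), so f = (1 − (-0.801))/2 = 0.900, so 90%.

90%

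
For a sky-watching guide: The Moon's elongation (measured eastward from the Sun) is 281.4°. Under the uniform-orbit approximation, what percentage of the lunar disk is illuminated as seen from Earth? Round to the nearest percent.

Half-versine of 281.4°: (1 − 0.198)/2 = 0.401, i.e. 40%.

40%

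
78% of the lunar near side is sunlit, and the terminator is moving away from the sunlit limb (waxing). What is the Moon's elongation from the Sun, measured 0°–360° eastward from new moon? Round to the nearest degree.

124°

Invert f = (1 − cos θ)/2 to get cos θ = 1 − 2(0.78) = -0.560, hence θ₀ = arccos -0.560 = 124.1°.
The Moon is waxing (0°–180°), so θ = 124.1° directly.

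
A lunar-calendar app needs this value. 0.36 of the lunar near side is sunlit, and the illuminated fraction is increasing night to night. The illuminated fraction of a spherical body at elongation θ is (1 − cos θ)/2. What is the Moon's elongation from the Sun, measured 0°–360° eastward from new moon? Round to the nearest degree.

74°

Invert f = (1 − cos θ)/2 to get cos θ = 1 − 2(0.36) = 0.280, hence θ₀ = arccos 0.280 = 73.7°.
Before full moon the principal value applies: θ = 73.7°.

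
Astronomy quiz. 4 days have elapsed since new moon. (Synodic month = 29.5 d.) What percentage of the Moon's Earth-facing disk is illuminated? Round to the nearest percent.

Phase angle: θ = 360°·(4 d)/(29.5 d) = 48.8°.
cos 48.8° = 0.659, so f = (1 − 0.659)/2 = 0.171, so 17%.

17%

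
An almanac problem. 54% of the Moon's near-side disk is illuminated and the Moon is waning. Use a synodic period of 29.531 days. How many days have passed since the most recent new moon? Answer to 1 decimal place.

21.8 days

Invert f = (1 − cos θ)/2 to get cos θ = 1 − 2(0.54) = -0.080, hence θ₀ = arccos -0.080 = 94.6°.
Since the Moon is past full (waning), take the reflex angle: θ = 360° − 94.6° = 265.4°.
Age = 29.531 × 265.4°/360° ≈ 21.77 days.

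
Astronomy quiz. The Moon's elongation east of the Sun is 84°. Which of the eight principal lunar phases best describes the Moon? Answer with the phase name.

The first quarter sector spans roughly 68°–112°; 84° falls inside it.

first quarter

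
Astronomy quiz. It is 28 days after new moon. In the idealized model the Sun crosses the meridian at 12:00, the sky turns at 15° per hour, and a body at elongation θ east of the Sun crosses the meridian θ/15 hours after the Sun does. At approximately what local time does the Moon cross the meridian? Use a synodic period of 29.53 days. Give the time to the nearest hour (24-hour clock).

Phase angle: θ = 360°·(28 d)/(29.53 d) = 341.3°.
Delay after the Sun = 341.3° / (15°/h) ≈ 22.76 h.
12:00 + 22.76 h ≈ 10:45 → 11:00 to the nearest hour.

11:00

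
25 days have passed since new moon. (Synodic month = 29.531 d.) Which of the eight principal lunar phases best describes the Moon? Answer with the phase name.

waning crescent

At 25/29.531 of the cycle, θ ≈ 305° — the waning crescent range.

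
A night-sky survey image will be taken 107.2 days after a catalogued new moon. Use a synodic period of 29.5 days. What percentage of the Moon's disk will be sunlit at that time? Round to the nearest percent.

107.2/29.5 = 3.634 lunations, so 3 complete cycles and 18.70 d into the next.
Phase angle: θ = 360°·(18.70 d)/(29.5 d) = 228.2°.
cos 228.2° = (-0.666), so f = (1 − (-0.666))/2 = 0.833, so 83%.

83%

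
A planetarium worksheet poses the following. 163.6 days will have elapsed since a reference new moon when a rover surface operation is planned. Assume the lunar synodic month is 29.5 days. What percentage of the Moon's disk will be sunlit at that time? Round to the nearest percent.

98%

Reduce mod P: 163.6 − 5×29.5 = 16.10 d into the current lunation.
Phase angle: θ = 360°·(16.10 d)/(29.5 d) = 196.5°.
cos 196.5° = (-0.959), so f = (1 − (-0.959))/2 = 0.979, so 98%.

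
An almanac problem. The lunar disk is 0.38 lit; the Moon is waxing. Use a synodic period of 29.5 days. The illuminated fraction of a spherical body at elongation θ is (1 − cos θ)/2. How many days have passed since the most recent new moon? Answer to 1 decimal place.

6.2 days

cos θ = 1 − 2f = 0.240, giving a principal value of 76.1°.
The Moon is waxing (0°–180°), so θ = 76.1° directly.
That fraction of the synodic month is 76.1/360 × 29.5 d ≈ 6.24 d.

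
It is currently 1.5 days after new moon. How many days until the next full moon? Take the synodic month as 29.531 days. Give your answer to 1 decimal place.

13.3 days

Full moon occurs at elongation 180°, i.e. at age 29.531 × 180/360 = 14.765 d.
So 13.265 days remain (14.765 − 1.5).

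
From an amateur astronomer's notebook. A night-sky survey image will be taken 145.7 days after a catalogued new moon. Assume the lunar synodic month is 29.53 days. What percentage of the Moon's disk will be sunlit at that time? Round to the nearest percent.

145.7/29.53 = 4.934 lunations, so 4 complete cycles and 27.58 d into the next.
Phase angle: θ = 360°·(27.58 d)/(29.53 d) = 336.2°.
Illuminated fraction = (1 − cos 336.2°)/2 = (1 − 0.915)/2 ≈ 0.042, so 4%.

4%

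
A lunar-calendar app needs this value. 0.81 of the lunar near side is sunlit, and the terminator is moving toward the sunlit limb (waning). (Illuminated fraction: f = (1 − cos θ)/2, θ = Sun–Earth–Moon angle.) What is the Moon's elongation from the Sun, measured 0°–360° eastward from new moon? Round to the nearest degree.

Invert f = (1 − cos θ)/2 to get cos θ = 1 − 2(0.81) = -0.620, hence θ₀ = arccos -0.620 = 128.3°.
Since the Moon is past full (waning), take the reflex angle: θ = 360° − 128.3° = 231.7°.

232°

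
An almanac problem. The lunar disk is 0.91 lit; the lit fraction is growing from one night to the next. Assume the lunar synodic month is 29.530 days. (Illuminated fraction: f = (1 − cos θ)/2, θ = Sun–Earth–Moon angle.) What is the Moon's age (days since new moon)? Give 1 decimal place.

11.9 days

Invert f = (1 − cos θ)/2 to get cos θ = 1 − 2(0.91) = -0.820, hence θ₀ = arccos -0.820 = 145.1°.
Before full moon the principal value applies: θ = 145.1°.
At 360°/29.530 d per day, 145.1° corresponds to 11.90 days.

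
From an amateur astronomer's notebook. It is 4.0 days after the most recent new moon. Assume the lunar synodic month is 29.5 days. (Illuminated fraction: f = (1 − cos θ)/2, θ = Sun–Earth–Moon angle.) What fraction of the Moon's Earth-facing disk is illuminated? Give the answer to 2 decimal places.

Phase angle: θ = 360°·(4.0 d)/(29.5 d) = 48.8°.
Illuminated fraction = (1 − cos 48.8°)/2 = (1 − 0.659)/2 ≈ 0.171.

0.17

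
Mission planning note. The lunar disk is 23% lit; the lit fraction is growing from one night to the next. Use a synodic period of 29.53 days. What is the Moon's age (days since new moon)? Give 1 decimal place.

Invert f = (1 − cos θ)/2 to get cos θ = 1 − 2(0.23) = 0.540, hence θ₀ = arccos 0.540 = 57.3°.
Before full moon the principal value applies: θ = 57.3°.
Age = 29.53 × 57.3°/360° ≈ 4.70 days.

4.7 days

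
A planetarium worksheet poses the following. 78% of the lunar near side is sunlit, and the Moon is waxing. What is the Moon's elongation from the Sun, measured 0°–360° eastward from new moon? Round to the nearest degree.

124°

Invert f = (1 − cos θ)/2 to get cos θ = 1 − 2(0.78) = -0.560, hence θ₀ = arccos -0.560 = 124.1°.
The Moon is waxing (0°–180°), so θ = 124.1° directly.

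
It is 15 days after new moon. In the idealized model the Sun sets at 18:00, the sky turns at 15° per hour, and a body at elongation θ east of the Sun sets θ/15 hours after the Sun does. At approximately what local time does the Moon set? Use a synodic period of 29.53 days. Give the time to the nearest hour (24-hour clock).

Phase angle: θ = 360°·(15 d)/(29.53 d) = 182.9°.
The Moon trails the Sun by θ/15 = 182.9/15 ≈ 12.19 hours.
18:00 + 12.19 h ≈ 06:11 → 06:00 to the nearest hour.

06:00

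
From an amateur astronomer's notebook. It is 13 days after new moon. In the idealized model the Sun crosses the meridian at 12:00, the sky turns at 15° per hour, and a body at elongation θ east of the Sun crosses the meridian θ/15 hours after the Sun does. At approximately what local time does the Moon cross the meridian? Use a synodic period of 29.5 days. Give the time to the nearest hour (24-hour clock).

Elongation θ = 360° × 13/29.5 ≈ 158.6°.
Delay after the Sun = 158.6° / (15°/h) ≈ 10.58 h.
12:00 + 10.58 h ≈ 22:35 → 23:00 to the nearest hour.

23:00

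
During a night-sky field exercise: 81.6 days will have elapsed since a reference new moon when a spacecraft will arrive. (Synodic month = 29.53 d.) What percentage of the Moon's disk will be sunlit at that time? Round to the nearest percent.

46%

81.6 d spans 2 complete synodic months (2 × 29.53 = 59.06 d) plus 22.54 d.
Elongation θ = 360° × 22.54/29.53 ≈ 274.8°.
cos 274.8° = 0.083, so f = (1 − 0.083)/2 = 0.458, so 46%.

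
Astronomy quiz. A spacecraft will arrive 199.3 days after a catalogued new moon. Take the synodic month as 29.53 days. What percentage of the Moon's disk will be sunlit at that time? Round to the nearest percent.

199.3 d spans 6 complete synodic months (6 × 29.53 = 177.18 d) plus 22.12 d.
Elongation θ = 360° × 22.12/29.53 ≈ 269.7°.
cos 269.7° = (-0.006), so f = (1 − (-0.006))/2 = 0.503, so 50%.

50%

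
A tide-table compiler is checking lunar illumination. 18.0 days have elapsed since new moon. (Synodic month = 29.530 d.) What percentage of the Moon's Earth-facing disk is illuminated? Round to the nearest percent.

Phase angle: θ = 360°·(18.0 d)/(29.530 d) = 219.4°.
Illuminated fraction = (1 − cos 219.4°)/2 = (1 − (-0.772))/2 ≈ 0.886, so 89%.

89%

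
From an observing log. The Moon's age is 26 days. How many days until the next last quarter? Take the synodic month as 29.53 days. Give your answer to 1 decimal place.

25.7 days

Last quarter occurs at elongation 270°, i.e. at age 29.53 × 270/360 = 22.148 d.
Already past this cycle's last quarter; the next is at 22.148 + 29.53 = 51.678 d, so 51.678 − 26 = 25.678 days.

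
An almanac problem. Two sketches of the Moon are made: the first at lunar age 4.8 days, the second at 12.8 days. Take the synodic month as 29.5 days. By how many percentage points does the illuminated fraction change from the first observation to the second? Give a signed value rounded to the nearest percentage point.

+72 pp

First observation: θ = 360°·4.8/29.5 = 58.6°, so f = 0.239.
Second observation: θ = 156.2°, f = 0.957.
Δf = 0.957 − 0.239 = +0.718, i.e. +72 pp.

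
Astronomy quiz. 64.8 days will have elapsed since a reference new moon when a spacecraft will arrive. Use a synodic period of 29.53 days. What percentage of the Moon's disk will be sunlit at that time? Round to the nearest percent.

33%

64.8/29.53 = 2.194 lunations, so 2 complete cycles and 5.74 d into the next.
Elongation θ = 360° × 5.74/29.53 ≈ 70.0°.
cos 70.0° = 0.342, so f = (1 − 0.342)/2 = 0.329, so 33%.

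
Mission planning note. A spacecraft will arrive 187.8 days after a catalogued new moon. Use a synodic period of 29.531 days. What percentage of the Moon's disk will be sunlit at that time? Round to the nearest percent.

82%

Reduce mod P: 187.8 − 6×29.531 = 10.61 d into the current lunation.
Phase angle: θ = 360°·(10.61 d)/(29.531 d) = 129.4°.
cos 129.4° = (-0.635), so f = (1 − (-0.635))/2 = 0.817, so 82%.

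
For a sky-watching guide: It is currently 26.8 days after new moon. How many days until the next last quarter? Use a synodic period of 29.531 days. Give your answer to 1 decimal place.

Last quarter occurs at elongation 270°, i.e. at age 29.531 × 270/360 = 22.148 d.
Already past this cycle's last quarter; the next is at 22.148 + 29.531 = 51.679 d, so 51.679 − 26.8 = 24.879 days.

24.9 days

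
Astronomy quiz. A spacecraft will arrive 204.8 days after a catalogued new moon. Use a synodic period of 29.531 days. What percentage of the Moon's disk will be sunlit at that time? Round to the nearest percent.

Reduce mod P: 204.8 − 6×29.531 = 27.61 d into the current lunation.
Elongation θ = 360° × 27.61/29.531 ≈ 336.6°.
Illuminated fraction = (1 − cos 336.6°)/2 = (1 − 0.918)/2 ≈ 0.041, so 4%.

4%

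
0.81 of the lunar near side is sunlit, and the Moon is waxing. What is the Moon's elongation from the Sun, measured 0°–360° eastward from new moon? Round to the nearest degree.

128°

Invert f = (1 − cos θ)/2 to get cos θ = 1 − 2(0.81) = -0.620, hence θ₀ = arccos -0.620 = 128.3°.
Before full moon the principal value applies: θ = 128.3°.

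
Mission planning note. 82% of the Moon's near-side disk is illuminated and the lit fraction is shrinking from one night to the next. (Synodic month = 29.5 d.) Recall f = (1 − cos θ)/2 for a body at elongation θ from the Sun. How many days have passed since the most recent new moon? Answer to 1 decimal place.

Invert f = (1 − cos θ)/2 to get cos θ = 1 − 2(0.82) = -0.640, hence θ₀ = arccos -0.640 = 129.8°.
Since the Moon is past full (waning), take the reflex angle: θ = 360° − 129.8° = 230.2°.
That fraction of the synodic month is 230.2/360 × 29.5 d ≈ 18.86 d.

18.9 days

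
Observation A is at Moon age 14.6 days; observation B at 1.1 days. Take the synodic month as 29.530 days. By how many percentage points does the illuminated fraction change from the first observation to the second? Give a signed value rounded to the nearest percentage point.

First observation: θ = 360°·14.6/29.530 = 178.0°, so f = 1.000.
Second observation: θ = 13.4°, f = 0.014.
Δf = 0.014 − 1.000 = -0.986, i.e. -99 pp.

-99 pp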